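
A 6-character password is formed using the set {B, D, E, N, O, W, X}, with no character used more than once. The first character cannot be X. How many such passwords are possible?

4320

The first character has 7−1 = 6 choices (anything except X).
The remaining 5 characters are filled from the other 6 symbols without repetition: 6 × 5 × 4 × 3 × 2 = 720.
Total: 6 × 720 = 4320.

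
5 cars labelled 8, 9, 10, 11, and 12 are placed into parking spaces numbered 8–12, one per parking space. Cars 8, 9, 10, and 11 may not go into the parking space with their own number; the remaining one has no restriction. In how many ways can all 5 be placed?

Let Aᵢ (for 8 ≤ i ≤ 11) be the placements that put car i in its forbidden parking space. Any j of these fix j positions, leaving (5−j)! ways to fill the rest, and there are C(4,j) ways to pick which j.
By inclusion–exclusion, the number of valid placements is Σ_{j=0}^{4} (−1)^j C(4,j)·(5−j)!.
Computing: 120 − 96 + 36 − 8 + 1 = 53.

53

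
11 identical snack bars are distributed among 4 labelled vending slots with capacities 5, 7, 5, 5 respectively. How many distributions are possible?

176

Without the upper bounds there are C(14,3) = 364 ways to split 11 among 4 vending slots.
Subtract solutions that violate a single cap (substitute x_i' = x_i − (cap_i+1)): x_1 ≥ 6 gives C(8,3) = 56; x_2 ≥ 8 gives C(6,3) = 20; x_3 ≥ 6 gives C(8,3) = 56; x_4 ≥ 6 gives C(8,3) = 56. Together 188.
No two caps can be exceeded simultaneously, so the pair terms are all 0.
By inclusion–exclusion the count is 364 − 188 + 0 = 176.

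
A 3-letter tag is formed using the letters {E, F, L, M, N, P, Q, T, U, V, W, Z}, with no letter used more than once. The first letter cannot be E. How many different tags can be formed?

The first letter has 12−1 = 11 choices (anything except E).
The remaining 2 letters are filled from the other 11 symbols without repetition: 11 × 10 = 110.
Total: 11 × 110 = 1210.

1210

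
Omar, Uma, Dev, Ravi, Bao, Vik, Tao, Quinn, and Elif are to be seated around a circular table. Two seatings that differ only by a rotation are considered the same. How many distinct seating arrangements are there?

Fix one person's seat to break rotational symmetry; the remaining 8 people can be arranged in (8)! = 40320 ways.

40320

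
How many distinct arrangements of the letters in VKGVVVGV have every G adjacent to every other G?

Treat the 2 copies of G as a single block. The multiset to arrange is then {GG, K, V, V, V, V, V}, 7 items in all.
That gives (7)!/(5!) = 42 arrangements.

42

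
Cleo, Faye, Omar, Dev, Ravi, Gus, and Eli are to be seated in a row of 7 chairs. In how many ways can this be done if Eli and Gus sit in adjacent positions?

Treat {Eli, Gus} as a single unit. There are 6 units to order, and the pair itself can be ordered 2 ways.
That gives 2 × 6! = 2 × 720 = 1440.

1440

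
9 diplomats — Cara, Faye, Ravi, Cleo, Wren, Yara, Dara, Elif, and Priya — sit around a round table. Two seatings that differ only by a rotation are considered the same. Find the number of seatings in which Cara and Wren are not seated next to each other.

All circular seatings of 9 people number (8)! = 40320.
Seatings with Cara beside Wren: treat them as a block with 2 internal orders, giving 2 × (7)! = 10080.
Subtracting, 40320 − 10080 = 30240.

30240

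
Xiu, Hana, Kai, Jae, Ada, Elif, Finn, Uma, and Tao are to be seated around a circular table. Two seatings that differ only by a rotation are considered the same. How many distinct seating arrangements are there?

40320

Around a circle, 9 distinct people have 9!/9 = (8)! = 40320 rotationally distinct seatings.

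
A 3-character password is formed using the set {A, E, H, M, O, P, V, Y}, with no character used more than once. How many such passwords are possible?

Choose and order 3 of the 8 symbols: the first character has 8 options, the next 7, then 6.
8 × 7 × 6 = 336.

336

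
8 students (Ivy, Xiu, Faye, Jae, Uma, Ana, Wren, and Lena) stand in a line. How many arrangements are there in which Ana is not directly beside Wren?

There are 8! = 40320 arrangements in all. If Ana and Wren are adjacent, merging them into one block gives 2·(7)! = 10080 arrangements.
So 40320 − 10080 = 30240 arrangements keep them apart.

30240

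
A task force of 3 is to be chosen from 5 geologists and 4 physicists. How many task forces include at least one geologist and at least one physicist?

70

Unrestricted: C(9,3) = 84 ways to pick any 3 of the 9.
Selections missing a whole group: no geologists → C(4,3) = 4; no physicists → C(5,3) = 10.
Both groups omitted at once is impossible, so 84 − 14 = 70.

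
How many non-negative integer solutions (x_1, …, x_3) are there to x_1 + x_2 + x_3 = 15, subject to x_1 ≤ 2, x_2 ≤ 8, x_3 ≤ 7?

Without the upper bounds there are C(17,2) = 136 ways to split 15 among 3 variables.
Subtract solutions that violate a single cap (substitute x_i' = x_i − (cap_i+1)): x_1 ≥ 3 gives C(14,2) = 91; x_2 ≥ 9 gives C(8,2) = 28; x_3 ≥ 8 gives C(9,2) = 36. Together 155.
Add back pairs where two caps are both exceeded: 10 + 15 + 0 = 25.
By inclusion–exclusion the count is 136 − 155 + 25 = 6.

6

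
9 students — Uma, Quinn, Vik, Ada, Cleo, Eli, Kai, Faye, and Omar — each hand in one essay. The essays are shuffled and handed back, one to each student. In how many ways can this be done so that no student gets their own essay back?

This is the derangement count D_9: permutations of 9 items with no fixed point.
By inclusion–exclusion this is Σ_{j=0}^{9} (−1)^j C(9,j)·(9−j)!.
Computing: 362880 − 362880 + 181440 − 60480 + 15120 − 3024 + 504 − 72 + 9 − 1 = 133496.

133496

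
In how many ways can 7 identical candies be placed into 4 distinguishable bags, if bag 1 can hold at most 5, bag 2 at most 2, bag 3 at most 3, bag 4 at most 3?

Ignoring the caps, the number of non-negative solutions to x_1+…+x_4 = 7 is C(10,3) = 120.
Subtract solutions that violate a single cap (substitute x_i' = x_i − (cap_i+1)): x_1 ≥ 6 gives C(4,3) = 4; x_2 ≥ 3 gives C(7,3) = 35; x_3 ≥ 4 gives C(6,3) = 20; x_4 ≥ 4 gives C(6,3) = 20. Together 79.
Add back pairs where two caps are both exceeded: 0 + 0 + 0 + 1 + 1 + 0 = 2.
By inclusion–exclusion the count is 120 − 79 + 2 = 43.

43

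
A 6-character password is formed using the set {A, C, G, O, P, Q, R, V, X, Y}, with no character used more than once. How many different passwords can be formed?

This is a permutation of 6 out of 10: P(10,6) = 10!/4!.
10 × 9 × 8 × 7 × 6 × 5 = 151200.

151200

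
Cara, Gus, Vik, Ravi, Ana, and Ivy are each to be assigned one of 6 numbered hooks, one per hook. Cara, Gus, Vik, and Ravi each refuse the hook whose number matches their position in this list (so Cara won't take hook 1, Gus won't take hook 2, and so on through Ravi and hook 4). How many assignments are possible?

362

Let Aᵢ (for 1 ≤ i ≤ 4) be the placements that put person i in their forbidden hook. Any j of these fix j positions, leaving (6−j)! ways to fill the rest, and there are C(4,j) ways to pick which j.
By inclusion–exclusion, the number of valid placements is Σ_{j=0}^{4} (−1)^j C(4,j)·(6−j)!.
Computing: 720 − 480 + 144 − 24 + 2 = 362.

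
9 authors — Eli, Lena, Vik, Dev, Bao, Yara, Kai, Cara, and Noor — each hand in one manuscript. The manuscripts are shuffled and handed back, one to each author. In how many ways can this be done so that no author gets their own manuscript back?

Count assignments avoiding every fixed point. For any j of the 9 authors fixed to their own manuscript, the other 9−j can be arranged in (9−j)! ways.
By inclusion–exclusion this is Σ_{j=0}^{9} (−1)^j C(9,j)·(9−j)!.
Computing: 362880 − 362880 + 181440 − 60480 + 15120 − 3024 + 504 − 72 + 9 − 1 = 133496.

133496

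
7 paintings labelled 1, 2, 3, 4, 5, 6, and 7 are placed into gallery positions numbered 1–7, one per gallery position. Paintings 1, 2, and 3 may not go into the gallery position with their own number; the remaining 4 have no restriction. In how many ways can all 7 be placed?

3216

Let Aᵢ (for i ∈ {1, 2, 3}) be the placements that put painting i in its forbidden gallery position. Any j of these fix j positions, leaving (7−j)! ways to fill the rest, and there are C(3,j) ways to pick which j.
By inclusion–exclusion, the number of valid placements is Σ_{j=0}^{3} (−1)^j C(3,j)·(7−j)!.
Computing: 5040 − 2160 + 360 − 24 = 3216.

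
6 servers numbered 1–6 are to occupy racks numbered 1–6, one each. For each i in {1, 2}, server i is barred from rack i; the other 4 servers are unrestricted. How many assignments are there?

Let Aᵢ (for i ∈ {1, 2}) be the placements that put server i in its forbidden rack. Any j of these fix j positions, leaving (6−j)! ways to fill the rest, and there are C(2,j) ways to pick which j.
By inclusion–exclusion, the number of valid placements is Σ_{j=0}^{2} (−1)^j C(2,j)·(6−j)!.
Computing: 720 − 240 + 24 = 504.

504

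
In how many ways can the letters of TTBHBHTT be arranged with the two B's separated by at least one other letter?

315

Total arrangements of TTBHBHTT: 8!/(4!·2!·2!) = 420.
If the two B's are adjacent, glue them into one block, leaving 7 items to arrange: (7)!/(4!·2!) = 105 ways.
Hence 420 − 105 = 315.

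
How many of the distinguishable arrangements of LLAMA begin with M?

6

With the first slot taken by M, it remains to arrange the other 4 letters (LLAA).
Those 4 letters have A appearing twice and L appearing twice, giving (4)!/(2!·2!) = 6.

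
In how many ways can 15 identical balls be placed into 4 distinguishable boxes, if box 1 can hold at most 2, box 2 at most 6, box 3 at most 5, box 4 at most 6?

Ignoring the caps, the number of non-negative solutions to x_1+…+x_4 = 15 is C(18,3) = 816.
Subtract solutions that violate a single cap (substitute x_i' = x_i − (cap_i+1)): x_1 ≥ 3 gives C(15,3) = 455; x_2 ≥ 7 gives C(11,3) = 165; x_3 ≥ 6 gives C(12,3) = 220; x_4 ≥ 7 gives C(11,3) = 165. Together 1005.
Add back pairs where two caps are both exceeded: 56 + 84 + 56 + 10 + 4 + 10 = 220.
By inclusion–exclusion the count is 816 − 1005 + 220 = 31.

31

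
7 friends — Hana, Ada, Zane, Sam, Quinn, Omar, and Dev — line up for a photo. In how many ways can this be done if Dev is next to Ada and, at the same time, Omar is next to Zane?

Treat {Dev,Ada} as one block (2 orders) and {Omar,Zane} as another (2 orders).
That leaves 5 units to arrange: 2 × 2 × 5! = 4 × 120 = 480.

480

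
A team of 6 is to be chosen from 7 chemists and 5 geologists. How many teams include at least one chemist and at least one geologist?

Total 6-person selections from all 12: C(12,6) = 924.
Subtract selections that omit an entire group: no chemists → C(5,6) = 0; no geologists → C(7,6) = 7.
Both groups omitted at once is impossible, so 924 − 7 = 917.

917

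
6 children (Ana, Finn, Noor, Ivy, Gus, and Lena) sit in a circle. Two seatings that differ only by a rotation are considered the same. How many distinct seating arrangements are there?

120

Around a circle, 6 distinct people have 6!/6 = (5)! = 120 rotationally distinct seatings.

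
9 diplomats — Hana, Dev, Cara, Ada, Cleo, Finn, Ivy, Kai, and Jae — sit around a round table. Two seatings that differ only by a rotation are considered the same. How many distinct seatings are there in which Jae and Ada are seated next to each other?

10080

Glue Jae and Ada into a block (2 internal orders). Seating 8 units around a circle gives (7)! arrangements.
So 2 × (7)! = 2 × 5040 = 10080.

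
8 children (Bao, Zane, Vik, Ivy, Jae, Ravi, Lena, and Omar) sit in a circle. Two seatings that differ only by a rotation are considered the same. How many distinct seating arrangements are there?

Fix one person's seat to break rotational symmetry; the remaining 7 people can be arranged in (7)! = 5040 ways.

5040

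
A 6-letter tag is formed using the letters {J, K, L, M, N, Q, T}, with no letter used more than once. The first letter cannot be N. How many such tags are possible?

4320

The first letter has 7−1 = 6 choices (anything except N).
The remaining 5 letters are filled from the other 6 symbols without repetition: 6 × 5 × 4 × 3 × 2 = 720.
Total: 6 × 720 = 4320.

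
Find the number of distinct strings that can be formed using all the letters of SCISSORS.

SCISSORS has 8 letters with S appearing 4 times.
Dividing 8! = 40320 by 4! = 24 for the repeated letters gives 1680.

1680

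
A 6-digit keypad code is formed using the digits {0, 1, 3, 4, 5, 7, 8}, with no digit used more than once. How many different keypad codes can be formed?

5040

Choose and order 6 of the 7 symbols: the first digit has 7 options, the next 6, and so on down to 2.
That product is 7 × 6 × 5 × 4 × 3 × 2 = 5040.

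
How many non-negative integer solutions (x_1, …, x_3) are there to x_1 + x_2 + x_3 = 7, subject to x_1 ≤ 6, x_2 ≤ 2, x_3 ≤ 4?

Without the upper bounds there are C(9,2) = 36 ways to split 7 among 3 variables.
Subtract solutions that violate a single cap (substitute x_i' = x_i − (cap_i+1)): x_1 ≥ 7 gives C(2,2) = 1; x_2 ≥ 3 gives C(6,2) = 15; x_3 ≥ 5 gives C(4,2) = 6. Together 22.
No two caps can be exceeded simultaneously, so the pair terms are all 0.
By inclusion–exclusion the count is 36 − 22 + 0 = 14.

14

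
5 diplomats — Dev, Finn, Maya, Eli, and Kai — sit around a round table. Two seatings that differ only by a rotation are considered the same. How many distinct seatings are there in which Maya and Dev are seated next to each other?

Treat {Maya, Dev} as one unit (2 internal orders) and seat the resulting 4 units around the table: (3)! circular arrangements.
So 2 × (3)! = 2 × 6 = 12.

12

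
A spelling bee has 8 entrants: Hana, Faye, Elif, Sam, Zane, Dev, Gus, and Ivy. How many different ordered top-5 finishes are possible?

This is an ordered selection of 5 from 8: P(8,5).
That gives 8 × 7 × 6 × 5 × 4 = 6720.

6720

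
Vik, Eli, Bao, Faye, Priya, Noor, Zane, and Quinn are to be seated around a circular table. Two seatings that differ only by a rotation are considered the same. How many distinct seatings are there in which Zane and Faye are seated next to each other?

Treat {Zane, Faye} as one unit (2 internal orders) and seat the resulting 7 units around the table: (6)! circular arrangements.
So 2 × (6)! = 2 × 720 = 1440.

1440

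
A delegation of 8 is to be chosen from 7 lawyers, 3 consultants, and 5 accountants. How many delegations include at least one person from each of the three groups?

With no constraint there are C(15,8) = 6435 possible selections.
Subtract selections that omit an entire group: no lawyers → C(8,8) = 1; no consultants → C(12,8) = 495; no accountants → C(10,8) = 45.
Add back selections omitting two groups (i.e. drawn from a single group): C(7,8) + C(3,8) + C(5,8) = 0.
By inclusion–exclusion: 6435 − 541 + 0 = 5894.

5894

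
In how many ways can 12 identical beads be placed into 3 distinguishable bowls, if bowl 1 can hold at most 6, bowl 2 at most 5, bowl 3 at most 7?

27

Without the upper bounds there are C(14,2) = 91 ways to split 12 among 3 bowls.
Subtract solutions that violate a single cap (substitute x_i' = x_i − (cap_i+1)): x_1 ≥ 7 gives C(7,2) = 21; x_2 ≥ 6 gives C(8,2) = 28; x_3 ≥ 8 gives C(6,2) = 15. Together 64.
No two caps can be exceeded simultaneously, so the pair terms are all 0.
By inclusion–exclusion the count is 91 − 64 + 0 = 27.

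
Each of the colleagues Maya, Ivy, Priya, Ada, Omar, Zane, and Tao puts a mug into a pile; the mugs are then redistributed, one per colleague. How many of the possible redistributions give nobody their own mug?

Count assignments avoiding every fixed point. For any j of the 7 colleagues fixed to their own mug, the other 7−j can be arranged in (7−j)! ways.
By inclusion–exclusion this is Σ_{j=0}^{7} (−1)^j C(7,j)·(7−j)!.
Computing: 5040 − 5040 + 2520 − 840 + 210 − 42 + 7 − 1 = 1854.

1854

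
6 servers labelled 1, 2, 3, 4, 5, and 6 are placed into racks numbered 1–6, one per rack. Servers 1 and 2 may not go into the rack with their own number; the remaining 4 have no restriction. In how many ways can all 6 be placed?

504

Let Aᵢ (for i ∈ {1, 2}) be the placements that put server i in its forbidden rack. Any j of these fix j positions, leaving (6−j)! ways to fill the rest, and there are C(2,j) ways to pick which j.
By inclusion–exclusion, the number of valid placements is Σ_{j=0}^{2} (−1)^j C(2,j)·(6−j)!.
Computing: 720 − 240 + 24 = 504.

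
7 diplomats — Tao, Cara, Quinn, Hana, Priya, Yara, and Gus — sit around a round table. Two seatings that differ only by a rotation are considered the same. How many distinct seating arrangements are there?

720

Around a circle, 7 distinct people have 7!/7 = (6)! = 720 rotationally distinct seatings.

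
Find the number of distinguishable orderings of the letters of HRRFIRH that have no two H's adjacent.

There are 7!/(3!·2!) = 420 arrangements of HRRFIRH in total.
If the two H's are adjacent, glue them into one block, leaving 6 items to arrange: (6)!/(3!) = 120 ways.
Hence 420 − 120 = 300.

300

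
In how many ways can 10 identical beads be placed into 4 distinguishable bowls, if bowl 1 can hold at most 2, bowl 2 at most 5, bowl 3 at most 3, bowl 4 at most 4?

Ignoring the caps, the number of non-negative solutions to x_1+…+x_4 = 10 is C(13,3) = 286.
Subtract solutions that violate a single cap (substitute x_i' = x_i − (cap_i+1)): x_1 ≥ 3 gives C(10,3) = 120; x_2 ≥ 6 gives C(7,3) = 35; x_3 ≥ 4 gives C(9,3) = 84; x_4 ≥ 5 gives C(8,3) = 56. Together 295.
Add back pairs where two caps are both exceeded: 4 + 20 + 10 + 1 + 0 + 4 = 39.
By inclusion–exclusion the count is 286 − 295 + 39 = 30.

30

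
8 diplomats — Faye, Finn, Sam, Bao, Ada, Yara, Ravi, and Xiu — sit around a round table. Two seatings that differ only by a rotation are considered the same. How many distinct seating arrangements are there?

5040

Around a circle, 8 distinct people have 8!/8 = (7)! = 5040 rotationally distinct seatings.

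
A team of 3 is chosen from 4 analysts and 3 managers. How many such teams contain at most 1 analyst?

13

Split by how many analysts are chosen (0 through 1).
Sum: C(4,0)·C(3,3) + C(4,1)·C(3,2) = 1 + 12 = 13.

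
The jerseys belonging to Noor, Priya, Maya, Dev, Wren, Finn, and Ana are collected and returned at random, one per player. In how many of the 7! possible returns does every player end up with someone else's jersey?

Let Aᵢ be the assignments in which player i gets their old jersey. We want the size of the complement of A₁∪…∪A_7.
By inclusion–exclusion this is Σ_{j=0}^{7} (−1)^j C(7,j)·(7−j)!.
Computing: 5040 − 5040 + 2520 − 840 + 210 − 42 + 7 − 1 = 1854.

1854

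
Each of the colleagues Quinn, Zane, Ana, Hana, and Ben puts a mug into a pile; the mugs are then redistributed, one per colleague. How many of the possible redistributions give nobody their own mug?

44

This is the derangement count D_5: permutations of 5 items with no fixed point.
By inclusion–exclusion this is Σ_{j=0}^{5} (−1)^j C(5,j)·(5−j)!.
Computing: 120 − 120 + 60 − 20 + 5 − 1 = 44.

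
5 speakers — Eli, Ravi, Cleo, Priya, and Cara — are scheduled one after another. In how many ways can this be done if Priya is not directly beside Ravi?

72

There are 5! = 120 arrangements in all. If Priya and Ravi are adjacent, merging them into one block gives 2·(4)! = 48 arrangements.
So 120 − 48 = 72 arrangements keep them apart.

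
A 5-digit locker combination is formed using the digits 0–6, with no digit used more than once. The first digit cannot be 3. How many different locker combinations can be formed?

2160

The first digit has 7−1 = 6 choices (anything except 3).
The remaining 4 digits are filled from the other 6 symbols without repetition: 6 × 5 × 4 × 3 = 360.
Total: 6 × 360 = 2160.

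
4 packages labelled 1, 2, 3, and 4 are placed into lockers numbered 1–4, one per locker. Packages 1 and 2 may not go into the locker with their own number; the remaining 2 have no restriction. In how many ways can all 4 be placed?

Let Aᵢ (for i ∈ {1, 2}) be the placements that put package i in its forbidden locker. Any j of these fix j positions, leaving (4−j)! ways to fill the rest, and there are C(2,j) ways to pick which j.
By inclusion–exclusion, the number of valid placements is Σ_{j=0}^{2} (−1)^j C(2,j)·(4−j)!.
Computing: 24 − 12 + 2 = 14.

14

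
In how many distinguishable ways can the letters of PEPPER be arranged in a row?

Letter multiplicities in PEPPER: E×2, P×3, R×1.
The number of distinct arrangements is 6!/(3!·2!) = 720/12 = 60.

60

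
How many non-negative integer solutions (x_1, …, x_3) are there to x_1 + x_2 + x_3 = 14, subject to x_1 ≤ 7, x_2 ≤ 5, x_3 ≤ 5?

Ignoring the caps, the number of non-negative solutions to x_1+…+x_3 = 14 is C(16,2) = 120.
Subtract solutions that violate a single cap (substitute x_i' = x_i − (cap_i+1)): x_1 ≥ 8 gives C(8,2) = 28; x_2 ≥ 6 gives C(10,2) = 45; x_3 ≥ 6 gives C(10,2) = 45. Together 118.
Add back pairs where two caps are both exceeded: 1 + 1 + 6 = 8.
By inclusion–exclusion the count is 120 − 118 + 8 = 10.

10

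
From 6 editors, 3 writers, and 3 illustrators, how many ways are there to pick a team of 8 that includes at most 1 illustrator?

Split by how many illustrators are chosen (0 through 1).
Sum: C(3,0)·C(9,8) + C(3,1)·C(9,7) = 9 + 108 = 117.

117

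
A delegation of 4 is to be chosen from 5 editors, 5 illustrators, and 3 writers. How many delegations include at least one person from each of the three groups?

375

Total 4-person selections from all 13: C(13,4) = 715.
Subtract selections that omit an entire group: no editors → C(8,4) = 70; no illustrators → C(8,4) = 70; no writers → C(10,4) = 210.
Add back selections omitting two groups (i.e. drawn from a single group): C(5,4) + C(5,4) + C(3,4) = 10.
By inclusion–exclusion: 715 − 350 + 10 = 375.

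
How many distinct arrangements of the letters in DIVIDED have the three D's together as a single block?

60

Treat the 3 copies of D as a single block. The multiset to arrange is then {DDD, E, I, I, V}, 5 items in all.
That gives (5)!/(2!) = 60 arrangements.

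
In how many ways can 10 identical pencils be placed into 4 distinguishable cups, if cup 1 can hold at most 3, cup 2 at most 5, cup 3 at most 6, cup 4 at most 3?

Ignoring the caps, the number of non-negative solutions to x_1+…+x_4 = 10 is C(13,3) = 286.
Subtract solutions that violate a single cap (substitute x_i' = x_i − (cap_i+1)): x_1 ≥ 4 gives C(9,3) = 84; x_2 ≥ 6 gives C(7,3) = 35; x_3 ≥ 7 gives C(6,3) = 20; x_4 ≥ 4 gives C(9,3) = 84. Together 223.
Add back pairs where two caps are both exceeded: 1 + 0 + 10 + 0 + 1 + 0 = 12.
By inclusion–exclusion the count is 286 − 223 + 12 = 75.

75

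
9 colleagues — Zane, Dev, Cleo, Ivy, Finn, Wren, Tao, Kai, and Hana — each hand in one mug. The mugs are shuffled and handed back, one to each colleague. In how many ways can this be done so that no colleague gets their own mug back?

Let Aᵢ be the assignments in which colleague i gets their own mug. We want the size of the complement of A₁∪…∪A_9.
By inclusion–exclusion this is Σ_{j=0}^{9} (−1)^j C(9,j)·(9−j)!.
Computing: 362880 − 362880 + 181440 − 60480 + 15120 − 3024 + 504 − 72 + 9 − 1 = 133496.

133496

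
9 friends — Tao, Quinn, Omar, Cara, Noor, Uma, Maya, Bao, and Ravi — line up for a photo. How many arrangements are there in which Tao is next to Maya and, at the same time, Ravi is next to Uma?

20160

Treat {Tao,Maya} as one block (2 orders) and {Ravi,Uma} as another (2 orders).
That leaves 7 units to arrange: 2 × 2 × 7! = 4 × 5040 = 20160.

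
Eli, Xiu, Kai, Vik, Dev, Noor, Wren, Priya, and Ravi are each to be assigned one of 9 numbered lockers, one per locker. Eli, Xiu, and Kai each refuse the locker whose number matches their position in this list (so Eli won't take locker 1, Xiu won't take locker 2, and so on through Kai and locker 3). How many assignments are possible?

Let Aᵢ (for i ∈ {1, 2, 3}) be the placements that put person i in their forbidden locker. Any j of these fix j positions, leaving (9−j)! ways to fill the rest, and there are C(3,j) ways to pick which j.
By inclusion–exclusion, the number of valid placements is Σ_{j=0}^{3} (−1)^j C(3,j)·(9−j)!.
Computing: 362880 − 120960 + 15120 − 720 = 256320.

256320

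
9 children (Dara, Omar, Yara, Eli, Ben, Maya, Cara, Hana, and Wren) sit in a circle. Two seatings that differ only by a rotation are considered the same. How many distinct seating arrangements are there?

40320

Seat Dara anywhere (absorbing the rotational symmetry), then permute the other 8: (8)! = 40320.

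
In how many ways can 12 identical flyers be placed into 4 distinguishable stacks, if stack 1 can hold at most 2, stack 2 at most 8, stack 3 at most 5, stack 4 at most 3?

53

Without the upper bounds there are C(15,3) = 455 ways to split 12 among 4 stacks.
Subtract solutions that violate a single cap (substitute x_i' = x_i − (cap_i+1)): x_1 ≥ 3 gives C(12,3) = 220; x_2 ≥ 9 gives C(6,3) = 20; x_3 ≥ 6 gives C(9,3) = 84; x_4 ≥ 4 gives C(11,3) = 165. Together 489.
Add back pairs where two caps are both exceeded: 1 + 20 + 56 + 0 + 0 + 10 = 87.
By inclusion–exclusion the count is 455 − 489 + 87 = 53.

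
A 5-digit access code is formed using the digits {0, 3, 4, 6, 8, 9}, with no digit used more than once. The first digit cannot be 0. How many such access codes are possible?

600

The first digit has 6−1 = 5 choices (anything except 0).
The remaining 4 digits are filled from the other 5 symbols without repetition: 5 × 4 × 3 × 2 = 120.
Total: 5 × 120 = 600.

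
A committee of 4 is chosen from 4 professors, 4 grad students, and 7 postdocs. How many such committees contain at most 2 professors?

1320

Split by how many professors are chosen (0 through 2).
Sum: C(4,0)·C(11,4) + C(4,1)·C(11,3) + C(4,2)·C(11,2) = 330 + 660 + 330 = 1320.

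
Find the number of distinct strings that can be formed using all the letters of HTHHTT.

20

The 6 letters of HTHHTT have repeats: H appearing 3 times and T appearing 3 times.
The number of distinct arrangements is 6!/(3!·3!) = 720/36 = 20.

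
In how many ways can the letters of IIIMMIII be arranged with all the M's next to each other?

Treat the 2 copies of M as a single block. The multiset to arrange is then {MM, I, I, I, I, I, I}, 7 items in all.
That gives (7)!/(6!) = 7 arrangements.

7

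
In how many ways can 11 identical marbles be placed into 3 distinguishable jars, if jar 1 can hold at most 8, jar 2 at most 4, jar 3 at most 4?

Without the upper bounds there are C(13,2) = 78 ways to split 11 among 3 jars.
Subtract solutions that violate a single cap (substitute x_i' = x_i − (cap_i+1)): x_1 ≥ 9 gives C(4,2) = 6; x_2 ≥ 5 gives C(8,2) = 28; x_3 ≥ 5 gives C(8,2) = 28. Together 62.
Add back pairs where two caps are both exceeded: 0 + 0 + 3 = 3.
By inclusion–exclusion the count is 78 − 62 + 3 = 19.

19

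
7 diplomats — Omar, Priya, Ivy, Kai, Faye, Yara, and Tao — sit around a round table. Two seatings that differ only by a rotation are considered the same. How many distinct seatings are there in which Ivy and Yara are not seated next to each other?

Without the restriction there are (6)! = 720 seatings.
Those with Ivy next to Yara: fuse the pair into one unit and seat 6 units around a circle — 2·(5)! = 240.
Subtracting, 720 − 240 = 480.

480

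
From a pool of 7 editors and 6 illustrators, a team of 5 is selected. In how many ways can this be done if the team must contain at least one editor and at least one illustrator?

1260

Total 5-person selections from all 13: C(13,5) = 1287.
Selections missing a whole group: no editors → C(6,5) = 6; no illustrators → C(7,5) = 21.
Both groups omitted at once is impossible, so 1287 − 27 = 1260.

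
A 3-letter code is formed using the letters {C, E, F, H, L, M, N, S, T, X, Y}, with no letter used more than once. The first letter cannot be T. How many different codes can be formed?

The first letter has 11−1 = 10 choices (anything except T).
The remaining 2 letters are filled from the other 10 symbols without repetition: 10 × 9 = 90.
Total: 10 × 90 = 900.

900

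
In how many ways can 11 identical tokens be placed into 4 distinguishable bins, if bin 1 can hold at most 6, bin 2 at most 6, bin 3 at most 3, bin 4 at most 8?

166

Ignoring the caps, the number of non-negative solutions to x_1+…+x_4 = 11 is C(14,3) = 364.
Subtract solutions that violate a single cap (substitute x_i' = x_i − (cap_i+1)): x_1 ≥ 7 gives C(7,3) = 35; x_2 ≥ 7 gives C(7,3) = 35; x_3 ≥ 4 gives C(10,3) = 120; x_4 ≥ 9 gives C(5,3) = 10. Together 200.
Add back pairs where two caps are both exceeded: 0 + 1 + 0 + 1 + 0 + 0 = 2.
By inclusion–exclusion the count is 364 − 200 + 2 = 166.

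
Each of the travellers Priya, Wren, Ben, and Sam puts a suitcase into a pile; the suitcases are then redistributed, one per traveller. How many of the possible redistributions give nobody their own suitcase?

9

This is the derangement count D_4: permutations of 4 items with no fixed point.
By inclusion–exclusion this is Σ_{j=0}^{4} (−1)^j C(4,j)·(4−j)!.
Computing: 24 − 24 + 12 − 4 + 1 = 9.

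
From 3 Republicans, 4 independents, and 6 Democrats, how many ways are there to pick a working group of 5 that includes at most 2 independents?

Split by how many independents are chosen (0 through 2).
Sum: C(4,0)·C(9,5) + C(4,1)·C(9,4) + C(4,2)·C(9,3) = 126 + 504 + 504 = 1134.

1134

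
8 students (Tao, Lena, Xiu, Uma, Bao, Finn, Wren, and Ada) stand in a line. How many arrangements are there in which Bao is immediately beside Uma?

10080

Place the 6 others and the Bao-Uma pair as 7 objects in a line; the pair has 2 internal arrangements.
That gives 2 × 7! = 2 × 5040 = 10080.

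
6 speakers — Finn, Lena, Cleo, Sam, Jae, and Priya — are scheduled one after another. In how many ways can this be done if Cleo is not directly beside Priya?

Of the 6! = 720 arrangements, those with Cleo and Priya adjacent number 2 × 5! = 240 (treat the pair as a block with 2 internal orders).
Complementary counting: 720 − 240 = 480.

480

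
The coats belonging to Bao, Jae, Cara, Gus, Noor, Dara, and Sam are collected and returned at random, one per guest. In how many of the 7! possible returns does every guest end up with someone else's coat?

Count assignments avoiding every fixed point. For any j of the 7 guests fixed to their own coat, the other 7−j can be arranged in (7−j)! ways.
By inclusion–exclusion this is Σ_{j=0}^{7} (−1)^j C(7,j)·(7−j)!.
Computing: 5040 − 5040 + 2520 − 840 + 210 − 42 + 7 − 1 = 1854.

1854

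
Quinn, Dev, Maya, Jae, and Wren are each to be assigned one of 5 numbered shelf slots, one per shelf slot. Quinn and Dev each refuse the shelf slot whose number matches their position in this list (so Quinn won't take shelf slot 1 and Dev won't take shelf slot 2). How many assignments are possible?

Let Aᵢ (for i ∈ {1, 2}) be the placements that put person i in their forbidden shelf slot. Any j of these fix j positions, leaving (5−j)! ways to fill the rest, and there are C(2,j) ways to pick which j.
By inclusion–exclusion, the number of valid placements is Σ_{j=0}^{2} (−1)^j C(2,j)·(5−j)!.
Computing: 120 − 48 + 6 = 78.

78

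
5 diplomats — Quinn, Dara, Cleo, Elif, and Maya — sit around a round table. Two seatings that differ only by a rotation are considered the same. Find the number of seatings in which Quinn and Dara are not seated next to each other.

12

All circular seatings of 5 people number (4)! = 24.
Seatings with Quinn beside Dara: treat them as a block with 2 internal orders, giving 2 × (3)! = 12.
Subtracting, 24 − 12 = 12.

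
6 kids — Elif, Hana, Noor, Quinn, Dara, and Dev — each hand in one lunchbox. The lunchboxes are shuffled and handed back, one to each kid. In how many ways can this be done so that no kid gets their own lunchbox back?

This is the derangement count D_6: permutations of 6 items with no fixed point.
By inclusion–exclusion this is Σ_{j=0}^{6} (−1)^j C(6,j)·(6−j)!.
Computing: 720 − 720 + 360 − 120 + 30 − 6 + 1 = 265.

265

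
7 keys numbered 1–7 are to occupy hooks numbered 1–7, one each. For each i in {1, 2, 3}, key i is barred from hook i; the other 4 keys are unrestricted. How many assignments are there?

3216

Let Aᵢ (for i ∈ {1, 2, 3}) be the placements that put key i in its forbidden hook. Any j of these fix j positions, leaving (7−j)! ways to fill the rest, and there are C(3,j) ways to pick which j.
By inclusion–exclusion, the number of valid placements is Σ_{j=0}^{3} (−1)^j C(3,j)·(7−j)!.
Computing: 5040 − 2160 + 360 − 24 = 3216.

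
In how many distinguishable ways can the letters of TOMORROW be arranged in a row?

3360

The 8 letters of TOMORROW have repeats: O appearing 3 times and R appearing twice.
So there are 8! / (3!·2!) = 3360 distinguishable arrangements.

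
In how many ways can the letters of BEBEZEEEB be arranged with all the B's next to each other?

Treat the 3 copies of B as a single block. The multiset to arrange is then {BBB, E, E, E, E, E, Z}, 7 items in all.
That gives (7)!/(5!) = 42 arrangements.

42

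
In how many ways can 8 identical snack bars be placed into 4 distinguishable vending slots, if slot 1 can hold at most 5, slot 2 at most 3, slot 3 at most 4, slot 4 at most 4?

80

Ignoring the caps, the number of non-negative solutions to x_1+…+x_4 = 8 is C(11,3) = 165.
Subtract solutions that violate a single cap (substitute x_i' = x_i − (cap_i+1)): x_1 ≥ 6 gives C(5,3) = 10; x_2 ≥ 4 gives C(7,3) = 35; x_3 ≥ 5 gives C(6,3) = 20; x_4 ≥ 5 gives C(6,3) = 20. Together 85.
No two caps can be exceeded simultaneously, so the pair terms are all 0.
By inclusion–exclusion the count is 165 − 85 + 0 = 80.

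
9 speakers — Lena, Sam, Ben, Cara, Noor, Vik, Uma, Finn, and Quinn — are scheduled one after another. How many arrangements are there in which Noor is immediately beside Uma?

80640

Treat {Noor, Uma} as a single unit. There are 8 units to order, and the pair itself can be ordered 2 ways.
So the count is 2·(8)! = 80640.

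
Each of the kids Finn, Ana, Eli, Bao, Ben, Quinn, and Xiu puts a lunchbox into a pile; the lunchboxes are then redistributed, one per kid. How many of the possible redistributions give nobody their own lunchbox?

This is the derangement count D_7: permutations of 7 items with no fixed point.
By inclusion–exclusion this is Σ_{j=0}^{7} (−1)^j C(7,j)·(7−j)!.
Computing: 5040 − 5040 + 2520 − 840 + 210 − 42 + 7 − 1 = 1854.

1854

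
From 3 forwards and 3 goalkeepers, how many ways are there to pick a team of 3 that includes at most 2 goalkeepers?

19

Split by how many goalkeepers are chosen (0 through 2).
Sum: C(3,0)·C(3,3) + C(3,1)·C(3,2) + C(3,2)·C(3,1) = 1 + 9 + 9 = 19.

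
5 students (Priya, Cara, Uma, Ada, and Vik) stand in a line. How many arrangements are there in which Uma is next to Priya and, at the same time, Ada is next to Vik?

Treat {Uma,Priya} as one block (2 orders) and {Ada,Vik} as another (2 orders).
That leaves 3 units to arrange: 2 × 2 × 3! = 4 × 6 = 24.

24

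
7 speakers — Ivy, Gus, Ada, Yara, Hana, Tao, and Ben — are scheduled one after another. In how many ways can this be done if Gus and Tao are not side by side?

There are 7! = 5040 arrangements in all. If Gus and Tao are adjacent, merging them into one block gives 2·(6)! = 1440 arrangements.
Complementary counting: 5040 − 1440 = 3600.

3600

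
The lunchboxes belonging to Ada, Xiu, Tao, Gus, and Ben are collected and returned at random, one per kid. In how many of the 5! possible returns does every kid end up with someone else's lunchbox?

Let Aᵢ be the assignments in which kid i gets their own lunchbox. We want the size of the complement of A₁∪…∪A_5.
By inclusion–exclusion this is Σ_{j=0}^{5} (−1)^j C(5,j)·(5−j)!.
Computing: 120 − 120 + 60 − 20 + 5 − 1 = 44.

44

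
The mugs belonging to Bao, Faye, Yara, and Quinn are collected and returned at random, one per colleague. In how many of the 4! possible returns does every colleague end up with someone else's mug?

Let Aᵢ be the assignments in which colleague i gets their own mug. We want the size of the complement of A₁∪…∪A_4.
By inclusion–exclusion this is Σ_{j=0}^{4} (−1)^j C(4,j)·(4−j)!.
Computing: 24 − 24 + 12 − 4 + 1 = 9.

9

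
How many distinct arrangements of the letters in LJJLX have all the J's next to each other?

12

Treat the 2 copies of J as a single block. The multiset to arrange is then {JJ, L, L, X}, 4 items in all.
That gives (4)!/(2!) = 12 arrangements.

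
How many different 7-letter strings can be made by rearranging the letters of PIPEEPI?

PIPEEPI has 7 letters with E appearing twice, I appearing twice, and P appearing 3 times.
Dividing 7! = 5040 by 3!·2!·2! = 24 for the repeated letters gives 210.

210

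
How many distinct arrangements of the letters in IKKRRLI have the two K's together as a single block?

180

Treat the 2 copies of K as a single block. The multiset to arrange is then {KK, I, I, L, R, R}, 6 items in all.
That gives (6)!/(2!·2!) = 180 arrangements.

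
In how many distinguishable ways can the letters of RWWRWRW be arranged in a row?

35

Letter multiplicities in RWWRWRW: R×3, W×4.
The number of distinct arrangements is 7!/(4!·3!) = 5040/144 = 35.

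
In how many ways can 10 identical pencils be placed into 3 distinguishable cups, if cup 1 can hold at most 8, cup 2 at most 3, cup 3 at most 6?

25

By stars and bars, unrestricted non-negative solutions to x_1+…+x_3 = 10 number C(10+2,2) = 66.
Subtract solutions that violate a single cap (substitute x_i' = x_i − (cap_i+1)): x_1 ≥ 9 gives C(3,2) = 3; x_2 ≥ 4 gives C(8,2) = 28; x_3 ≥ 7 gives C(5,2) = 10. Together 41.
No two caps can be exceeded simultaneously, so the pair terms are all 0.
By inclusion–exclusion the count is 66 − 41 + 0 = 25.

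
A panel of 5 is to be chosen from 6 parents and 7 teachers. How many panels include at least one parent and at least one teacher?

With no constraint there are C(13,5) = 1287 possible selections.
Selections missing a whole group: no parents → C(7,5) = 21; no teachers → C(6,5) = 6.
Both groups omitted at once is impossible, so 1287 − 27 = 1260.

1260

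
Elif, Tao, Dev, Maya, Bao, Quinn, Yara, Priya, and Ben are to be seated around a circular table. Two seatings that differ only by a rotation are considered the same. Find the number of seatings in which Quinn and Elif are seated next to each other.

Glue Quinn and Elif into a block (2 internal orders). Seating 8 units around a circle gives (7)! arrangements.
So 2 × (7)! = 2 × 5040 = 10080.

10080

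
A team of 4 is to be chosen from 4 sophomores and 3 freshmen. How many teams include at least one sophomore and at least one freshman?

Total 4-person selections from all 7: C(7,4) = 35.
Subtract selections that omit an entire group: no sophomores → C(3,4) = 0; no freshmen → C(4,4) = 1.
Both groups omitted at once is impossible, so 35 − 1 = 34.

34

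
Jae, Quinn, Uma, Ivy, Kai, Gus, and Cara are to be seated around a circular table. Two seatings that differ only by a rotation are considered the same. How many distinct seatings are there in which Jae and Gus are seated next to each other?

240

Treat {Jae, Gus} as one unit (2 internal orders) and seat the resulting 6 units around the table: (5)! circular arrangements.
So 2 × (5)! = 2 × 120 = 240.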